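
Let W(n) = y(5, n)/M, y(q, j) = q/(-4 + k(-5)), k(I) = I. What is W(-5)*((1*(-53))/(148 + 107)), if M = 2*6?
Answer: 53/5508 ≈ 0.0096224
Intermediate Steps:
y(q, j) = -q/9 (y(q, j) = q/(-4 - 5) = q/(-9) = -q/9)
M = 12
W(n) = -5/108 (W(n) = -⅑*5/12 = -5/9*1/12 = -5/108)
W(-5)*((1*(-53))/(148 + 107)) = -5*1*(-53)/(108*(148 + 107)) = -(-265)/(108*255) = -5/108*(-53/255) = 53/5508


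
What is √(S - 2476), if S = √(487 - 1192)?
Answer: √(-2476 + I*√705) ≈ 0.2668 + 49.76*I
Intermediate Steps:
S = I*√705 (S = √(-705) = I*√705 ≈ 26.552*I)
√(S - 2476) = √(I*√705 - 2476) = √(-2476 + I*√705)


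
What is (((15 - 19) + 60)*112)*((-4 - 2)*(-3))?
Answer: 112896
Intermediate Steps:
(((15 - 19) + 60)*112)*((-4 - 2)*(-3)) = ((-4 + 60)*112)*(-6*(-3)) = (56*112)*18 = 6272*18 = 112896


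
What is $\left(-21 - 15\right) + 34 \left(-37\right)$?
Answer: $-1294$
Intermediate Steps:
$\left(-21 - 15\right) + 34 \left(-37\right) = \left(-21 - 15\right) - 1258 = -36 - 1258 = -1294$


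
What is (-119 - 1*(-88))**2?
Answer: 961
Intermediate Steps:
(-119 - 1*(-88))**2 = (-119 + 88)**2 = (-31)**2 = 961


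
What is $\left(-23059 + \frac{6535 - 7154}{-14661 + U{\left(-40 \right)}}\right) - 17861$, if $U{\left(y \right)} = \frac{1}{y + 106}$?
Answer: $- \frac{39595174146}{967625} \approx -40920.0$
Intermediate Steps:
$U{\left(y \right)} = \frac{1}{106 + y}$
$\left(-23059 + \frac{6535 - 7154}{-14661 + U{\left(-40 \right)}}\right) - 17861 = \left(-23059 + \frac{6535 - 7154}{-14661 + \frac{1}{106 - 40}}\right) - 17861 = \left(-23059 - \frac{619}{-14661 + \frac{1}{66}}\right) - 17861 = \left(-23059 - \frac{619}{- \frac{967625}{66}}\right) - 17861 = \left(-23059 - - \frac{40854}{967625}\right) - 17861 = \left(-23059 + \frac{40854}{967625}\right) - 17861 = - \frac{22312424021}{967625} - 17861 = - \frac{39595174146}{967625}$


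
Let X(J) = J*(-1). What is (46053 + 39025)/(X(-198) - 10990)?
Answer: -42539/5396 ≈ -7.8834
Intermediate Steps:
X(J) = -J
(46053 + 39025)/(X(-198) - 10990) = (46053 + 39025)/(-1*(-198) - 10990) = 85078/(198 - 10990) = 85078/(-10792) = 85078*(-1/10792) = -42539/5396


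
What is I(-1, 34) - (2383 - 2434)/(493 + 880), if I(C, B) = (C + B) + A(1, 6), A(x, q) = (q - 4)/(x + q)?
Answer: 320266/9611 ≈ 33.323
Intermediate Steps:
A(x, q) = (-4 + q)/(q + x)
I(C, B) = 2/7 + B + C (I(C, B) = (C + B) + (-4 + 6)/(6 + 1) = (B + C) + 2/7 = 2/7 + B + C)
I(-1, 34) - (2383 - 2434)/(493 + 880) = (2/7 + 34 - 1) - (2383 - 2434)/(493 + 880) = 233/7 - (-51)/1373 = 233/7 - 1*(-51/1373) = 233/7 + 51/1373 = 320266/9611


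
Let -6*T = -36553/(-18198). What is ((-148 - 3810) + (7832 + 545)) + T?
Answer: 482465219/109188 ≈ 4418.7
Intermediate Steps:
T = -36553/109188 (T = -(-36553)/(6*(-18198)) = -(-36553)*(-1)/(6*18198) = -⅙*36553/18198 = -36553/109188 ≈ -0.33477)
((-148 - 3810) + (7832 + 545)) + T = ((-148 - 3810) + (7832 + 545)) - 36553/109188 = (-3958 + 8377) - 36553/109188 = 4419 - 36553/109188 = 482465219/109188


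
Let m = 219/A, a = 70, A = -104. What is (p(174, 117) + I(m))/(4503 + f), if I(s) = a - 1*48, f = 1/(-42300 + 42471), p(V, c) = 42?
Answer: 5472/385007 ≈ 0.014213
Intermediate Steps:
m = -219/104 (m = 219/(-104) = 219*(-1/104) = -219/104 ≈ -2.1058)
f = 1/171 ≈ 0.0058480
I(s) = 22 (I(s) = 70 - 1*48 = 70 - 48 = 22)
(p(174, 117) + I(m))/(4503 + f) = (42 + 22)/(4503 + 1/171) = 64/(770014/171) = 64*(171/770014) = 5472/385007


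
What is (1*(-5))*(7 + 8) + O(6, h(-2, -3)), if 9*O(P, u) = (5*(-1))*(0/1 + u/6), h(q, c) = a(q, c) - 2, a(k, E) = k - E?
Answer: -4045/54 ≈ -74.907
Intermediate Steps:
h(q, c) = -2 + q - c (h(q, c) = (q - c) - 2 = -2 + q - c)
O(P, u) = -5*u/54 (O(P, u) = ((5*(-1))*(0/1 + u/6))/9 = (-5*(0*1 + u*(1/6)))/9 = (-5*(0 + u/6))/9 = (-5*u/6)/9 = -5*u/54)
(1*(-5))*(7 + 8) + O(6, h(-2, -3)) = (1*(-5))*(7 + 8) - 5*(-2 - 2 - 1*(-3))/54 = -5*15 - 5*(-2 - 2 + 3)/54 = -75 - 5/54*(-1) = -75 + 5/54 = -4045/54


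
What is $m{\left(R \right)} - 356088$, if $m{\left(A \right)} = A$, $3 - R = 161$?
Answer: $-356246$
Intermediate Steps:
$R = -158$ ($R = 3 - 161 = -158$)
$m{\left(R \right)} - 356088 = -158 - 356088 = -356246$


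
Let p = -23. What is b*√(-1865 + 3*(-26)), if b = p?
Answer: -23*I*√1943 ≈ -1013.8*I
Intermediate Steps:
b = -23
b*√(-1865 + 3*(-26)) = -23*√(-1865 + 3*(-26)) = -23*√(-1865 - 78) = -23*I*√1943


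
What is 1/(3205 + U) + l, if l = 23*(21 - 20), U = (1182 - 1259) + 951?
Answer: 93818/4079 ≈ 23.000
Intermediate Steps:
U = 874 (U = -77 + 951 = 874)
l = 23 (l = 23*1 = 23)
1/(3205 + U) + l = 1/(3205 + 874) + 23 = 1/4079 + 23 = 93818/4079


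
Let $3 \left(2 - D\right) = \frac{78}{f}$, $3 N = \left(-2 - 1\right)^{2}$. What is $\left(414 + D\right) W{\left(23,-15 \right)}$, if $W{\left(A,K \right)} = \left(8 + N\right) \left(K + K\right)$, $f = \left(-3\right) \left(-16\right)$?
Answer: $- \frac{548405}{4} \approx -1.371 \cdot 10^{5}$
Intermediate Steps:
$N = 3$ ($N = \frac{\left(-2 - 1\right)^{2}}{3} = \frac{\left(-3\right)^{2}}{3} = \frac{1}{3} \cdot 9 = 3$)
$f = 48$
$W{\left(A,K \right)} = 22 K$ ($W{\left(A,K \right)} = \left(8 + 3\right) \left(K + K\right) = 11 \cdot 2 K = 22 K$)
$D = \frac{35}{24}$ ($D = 2 - \frac{78 \cdot \frac{1}{48}}{3} = 2 - \frac{13}{24} = \frac{35}{24} \approx 1.4583$)
$\left(414 + D\right) W{\left(23,-15 \right)} = \left(414 + \frac{35}{24}\right) 22 \left(-15\right) = \frac{9971}{24} \left(-330\right) = - \frac{548405}{4}$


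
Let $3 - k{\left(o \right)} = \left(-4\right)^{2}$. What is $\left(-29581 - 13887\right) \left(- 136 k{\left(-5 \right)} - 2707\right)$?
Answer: $40816452$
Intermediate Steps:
$k{\left(o \right)} = -13$ ($k{\left(o \right)} = 3 - \left(-4\right)^{2} = 3 - 16 = -13$)
$\left(-29581 - 13887\right) \left(- 136 k{\left(-5 \right)} - 2707\right) = \left(-29581 - 13887\right) \left(\left(-136\right) \left(-13\right) - 2707\right) = - 43468 \left(1768 - 2707\right) = \left(-43468\right) \left(-939\right) = 40816452$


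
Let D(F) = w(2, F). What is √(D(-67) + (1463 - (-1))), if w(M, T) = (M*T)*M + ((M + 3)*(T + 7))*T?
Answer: 44*√11 ≈ 145.93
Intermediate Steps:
w(M, T) = T*M² + T*(3 + M)*(7 + T) (w(M, T) = T*M² + ((3 + M)*(7 + T))*T = T*M² + T*(3 + M)*(7 + T))
D(F) = F*(39 + 5*F) (D(F) = F*(21 + 2² + 3*F + 7*2 + 2*F) = F*(21 + 4 + 3*F + 14 + 2*F) = F*(39 + 5*F))
√(D(-67) + (1463 - (-1))) = √(-67*(39 + 5*(-67)) + (1463 - (-1))) = √(-67*(39 - 335) + (1463 - 1*(-1))) = √(-67*(-296) + (1463 + 1)) = √(19832 + 1464) = √21296 = 44*√11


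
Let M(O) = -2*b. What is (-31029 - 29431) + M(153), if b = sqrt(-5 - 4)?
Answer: -60460 - 6*I ≈ -60460.0 - 6.0*I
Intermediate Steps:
b = 3*I (b = sqrt(-9) = 3*I ≈ 3.0*I)
M(O) = -6*I
(-31029 - 29431) + M(153) = (-31029 - 29431) - 6*I = -60460 - 6*I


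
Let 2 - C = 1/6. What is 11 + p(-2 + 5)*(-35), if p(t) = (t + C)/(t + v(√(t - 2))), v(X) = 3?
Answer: -619/36 ≈ -17.194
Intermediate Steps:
C = 11/6 (C = 2 - 1/6 = 2 - 1*⅙ = 2 - ⅙ = 11/6 ≈ 1.8333)
p(t) = (11/6 + t)/(3 + t) (p(t) = (t + 11/6)/(t + 3) = (11/6 + t)/(3 + t))
11 + p(-2 + 5)*(-35) = 11 + ((11/6 + (-2 + 5))/(3 + (-2 + 5)))*(-35) = 11 + ((11/6 + 3)/(3 + 3))*(-35) = 11 + ((29/6)/6)*(-35) = 11 + ((⅙)*(29/6))*(-35) = 11 + (29/36)*(-35) = 11 - 1015/36 = -619/36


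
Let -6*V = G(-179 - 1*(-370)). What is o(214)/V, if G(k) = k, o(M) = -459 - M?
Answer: 4038/191 ≈ 21.141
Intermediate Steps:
V = -191/6 (V = -(-179 - 1*(-370))/6 = -(-179 + 370)/6 = -1/6*191 = -191/6 ≈ -31.833)
o(214)/V = (-459 - 1*214)/(-191/6) = (-459 - 214)*(-6/191) = -673*(-6/191) = 4038/191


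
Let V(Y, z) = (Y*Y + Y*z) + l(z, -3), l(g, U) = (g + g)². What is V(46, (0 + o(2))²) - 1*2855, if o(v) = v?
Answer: -491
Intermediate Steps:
l(g, U) = 4*g² (l(g, U) = (2*g)² = 4*g²)
V(Y, z) = Y² + 4*z² + Y*z (V(Y, z) = (Y*Y + Y*z) + 4*z² = (Y² + Y*z) + 4*z² = Y² + 4*z² + Y*z)
V(46, (0 + o(2))²) - 1*2855 = (46² + 4*((0 + 2)²)² + 46*(0 + 2)²) - 1*2855 = (2116 + 4*(2²)² + 46*2²) - 2855 = (2116 + 4*4² + 46*4) - 2855 = (2116 + 4*16 + 184) - 2855 = (2116 + 64 + 184) - 2855 = 2364 - 2855 = -491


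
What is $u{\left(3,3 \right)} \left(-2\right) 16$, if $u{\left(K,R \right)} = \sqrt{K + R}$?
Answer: $- 32 \sqrt{6} \approx -78.384$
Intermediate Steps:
$u{\left(3,3 \right)} \left(-2\right) 16 = \sqrt{3 + 3} \left(-2\right) 16 = \sqrt{6} \left(-2\right) 16 = - 2 \sqrt{6} \cdot 16 = - 32 \sqrt{6}$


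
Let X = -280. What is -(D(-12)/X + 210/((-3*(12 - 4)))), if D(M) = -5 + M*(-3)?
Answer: 2481/280 ≈ 8.8607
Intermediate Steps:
D(M) = -5 - 3*M
-(D(-12)/X + 210/((-3*(12 - 4)))) = -((-5 - 3*(-12))/(-280) + 210/((-3*(12 - 4)))) = -((-5 + 36)*(-1/280) + 210/((-3*8))) = -(31*(-1/280) + 210/(-24)) = -(-31/280 + 210*(-1/24)) = -(-31/280 - 35/4) = -1*(-2481/280) = 2481/280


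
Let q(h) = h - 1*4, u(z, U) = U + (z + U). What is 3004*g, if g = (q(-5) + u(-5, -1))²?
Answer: 769024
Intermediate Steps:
u(z, U) = z + 2*U (u(z, U) = U + (U + z) = z + 2*U)
q(h) = -4 + h (q(h) = h - 4 = -4 + h)
g = 256 (g = ((-4 - 5) + (-5 + 2*(-1)))² = (-9 + (-5 - 2))² = (-9 - 7)² = (-16)² = 256)
3004*g = 3004*256 = 769024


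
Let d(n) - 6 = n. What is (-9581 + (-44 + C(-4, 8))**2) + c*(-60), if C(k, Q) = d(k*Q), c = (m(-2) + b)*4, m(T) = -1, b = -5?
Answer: -3241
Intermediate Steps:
c = -24 (c = (-1 - 5)*4 = -6*4 = -24)
d(n) = 6 + n
C(k, Q) = 6 + Q*k (C(k, Q) = 6 + k*Q = 6 + Q*k)
(-9581 + (-44 + C(-4, 8))**2) + c*(-60) = (-9581 + (-44 + (6 + 8*(-4)))**2) - 24*(-60) = (-9581 + (-44 + (6 - 32))**2) + 1440 = (-9581 + (-44 - 26)**2) + 1440 = (-9581 + (-70)**2) + 1440 = (-9581 + 4900) + 1440 = -4681 + 1440 = -3241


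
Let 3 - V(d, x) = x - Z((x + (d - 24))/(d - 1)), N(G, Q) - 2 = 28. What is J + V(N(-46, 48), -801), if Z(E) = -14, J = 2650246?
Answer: 2651036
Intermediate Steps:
N(G, Q) = 30 (N(G, Q) = 2 + 28 = 30)
V(d, x) = -11 - x (V(d, x) = 3 - (x - 1*(-14)) = 3 - (x + 14) = 3 - (14 + x) = 3 + (-14 - x) = -11 - x)
J + V(N(-46, 48), -801) = 2650246 + (-11 - 1*(-801)) = 2650246 + (-11 + 801) = 2650246 + 790 = 2651036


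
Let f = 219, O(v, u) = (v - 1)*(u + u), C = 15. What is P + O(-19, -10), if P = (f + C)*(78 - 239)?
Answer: -37274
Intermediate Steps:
O(v, u) = 2*u*(-1 + v) (O(v, u) = (-1 + v)*(2*u) = 2*u*(-1 + v))
P = -37674 (P = (219 + 15)*(78 - 239) = 234*(-161) = -37674)
P + O(-19, -10) = -37674 + 2*(-10)*(-1 - 19) = -37674 + 2*(-10)*(-20) = -37674 + 400 = -37274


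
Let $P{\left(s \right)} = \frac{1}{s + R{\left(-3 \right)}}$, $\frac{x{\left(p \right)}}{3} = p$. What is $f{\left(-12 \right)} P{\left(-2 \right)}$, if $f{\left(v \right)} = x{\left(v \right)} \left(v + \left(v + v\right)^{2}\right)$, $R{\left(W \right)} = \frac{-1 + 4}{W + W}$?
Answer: $\frac{40608}{5} \approx 8121.6$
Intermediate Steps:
$R{\left(W \right)} = \frac{3}{2 W}$
$x{\left(p \right)} = 3 p$
$P{\left(s \right)} = \frac{1}{- \frac{1}{2} + s}$ ($P{\left(s \right)} = \frac{1}{s + \frac{3}{2 \left(-3\right)}} = \frac{1}{s + \frac{3}{2} \left(- \frac{1}{3}\right)} = \frac{1}{s - \frac{1}{2}} = \frac{1}{- \frac{1}{2} + s}$)
$f{\left(v \right)} = 3 v \left(v + 4 v^{2}\right)$ ($f{\left(v \right)} = 3 v \left(v + \left(v + v\right)^{2}\right) = 3 v \left(v + \left(2 v\right)^{2}\right) = 3 v \left(v + 4 v^{2}\right)$)
$f{\left(-12 \right)} P{\left(-2 \right)} = \left(-12\right)^{2} \left(3 + 12 \left(-12\right)\right) \frac{2}{-1 + 2 \left(-2\right)} = 144 \left(3 - 144\right) \frac{2}{-1 - 4} = 144 \left(-141\right) \frac{2}{-5} = - 20304 \cdot 2 \left(- \frac{1}{5}\right) = \left(-20304\right) \left(- \frac{2}{5}\right) = \frac{40608}{5}$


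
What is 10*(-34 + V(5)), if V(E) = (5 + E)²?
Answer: 660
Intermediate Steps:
10*(-34 + V(5)) = 10*(-34 + (5 + 5)²) = 10*(-34 + 10²) = 10*(-34 + 100) = 10*66 = 660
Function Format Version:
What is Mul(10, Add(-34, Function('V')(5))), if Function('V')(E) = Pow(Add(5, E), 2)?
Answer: 660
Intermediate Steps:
Mul(10, Add(-34, Function('V')(5))) = Mul(10, Add(-34, Pow(Add(5, 5), 2))) = Mul(10, Add(-34, Pow(10, 2))) = Mul(10, Add(-34, 100)) = Mul(10, 66) = 660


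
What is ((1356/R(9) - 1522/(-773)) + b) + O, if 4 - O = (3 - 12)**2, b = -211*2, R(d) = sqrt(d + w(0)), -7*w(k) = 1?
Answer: -384205/773 + 678*sqrt(434)/31 ≈ -41.400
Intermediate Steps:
w(k) = -1/7 (w(k) = -1/7*1 = -1/7)
R(d) = sqrt(-1/7 + d) (R(d) = sqrt(d - 1/7) = sqrt(-1/7 + d))
b = -422
O = -77 (O = 4 - (3 - 12)**2 = 4 - 1*(-9)**2 = 4 - 1*81 = 4 - 81 = -77)
((1356/R(9) - 1522/(-773)) + b) + O = ((1356/((sqrt(-7 + 49*9)/7)) - 1522/(-773)) - 422) - 77 = ((1356/((sqrt(-7 + 441)/7)) - 1522*(-1/773)) - 422) - 77 = ((1356/((sqrt(434)/7)) + 1522/773) - 422) - 77 = ((1356*(sqrt(434)/62) + 1522/773) - 422) - 77 = ((678*sqrt(434)/31 + 1522/773) - 422) - 77 = ((1522/773 + 678*sqrt(434)/31) - 422) - 77 = (-324684/773 + 678*sqrt(434)/31) - 77 = -384205/773 + 678*sqrt(434)/31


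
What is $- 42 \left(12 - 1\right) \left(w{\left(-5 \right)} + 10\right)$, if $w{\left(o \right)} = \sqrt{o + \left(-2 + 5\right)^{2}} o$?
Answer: $0$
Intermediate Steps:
$w{\left(o \right)} = o \sqrt{9 + o}$ ($w{\left(o \right)} = \sqrt{o + 3^{2}} o = \sqrt{o + 9} o = \sqrt{9 + o} o = o \sqrt{9 + o}$)
$- 42 \left(12 - 1\right) \left(w{\left(-5 \right)} + 10\right) = - 42 \left(12 - 1\right) \left(- 5 \sqrt{9 - 5} + 10\right) = - 42 \cdot 11 \left(- 5 \sqrt{4} + 10\right) = - 42 \cdot 11 \left(\left(-5\right) 2 + 10\right) = - 42 \cdot 11 \left(-10 + 10\right) = - 42 \cdot 11 \cdot 0 = \left(-42\right) 0 = 0$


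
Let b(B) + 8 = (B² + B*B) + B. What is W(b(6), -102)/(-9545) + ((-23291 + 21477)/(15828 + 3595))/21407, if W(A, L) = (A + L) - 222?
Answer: 105592878264/3968697996745 ≈ 0.026606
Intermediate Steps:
b(B) = -8 + B + 2*B² (b(B) = -8 + ((B² + B*B) + B) = -8 + ((B² + B²) + B) = -8 + (2*B² + B) = -8 + (B + 2*B²) = -8 + B + 2*B²)
W(A, L) = -222 + A + L
W(b(6), -102)/(-9545) + ((-23291 + 21477)/(15828 + 3595))/21407 = (-222 + (-8 + 6 + 2*6²) - 102)/(-9545) + ((-23291 + 21477)/(15828 + 3595))/21407 = (-222 + (-8 + 6 + 2*36) - 102)*(-1/9545) - 1814/19423*(1/21407) = (-222 + (-8 + 6 + 72) - 102)*(-1/9545) - 1814*1/19423*(1/21407) = (-222 + 70 - 102)*(-1/9545) - 1814/19423*1/21407 = -254*(-1/9545) - 1814/415788161 = 254/9545 - 1814/415788161 = 105592878264/3968697996745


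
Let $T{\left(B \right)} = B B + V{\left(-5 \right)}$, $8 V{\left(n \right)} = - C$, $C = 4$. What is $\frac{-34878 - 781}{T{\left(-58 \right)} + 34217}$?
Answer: $- \frac{71318}{75161} \approx -0.94887$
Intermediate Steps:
$V{\left(n \right)} = - \frac{1}{2}$ ($V{\left(n \right)} = \frac{\left(-1\right) 4}{8} = \frac{1}{8} \left(-4\right) = - \frac{1}{2}$)
$T{\left(B \right)} = - \frac{1}{2} + B^{2}$ ($T{\left(B \right)} = B B - \frac{1}{2} = B^{2} - \frac{1}{2} = - \frac{1}{2} + B^{2}$)
$\frac{-34878 - 781}{T{\left(-58 \right)} + 34217} = \frac{-34878 - 781}{\left(- \frac{1}{2} + \left(-58\right)^{2}\right) + 34217} = - \frac{35659}{\left(- \frac{1}{2} + 3364\right) + 34217} = - \frac{35659}{\frac{6727}{2} + 34217} = - \frac{35659}{\frac{75161}{2}} = \left(-35659\right) \frac{2}{75161} = - \frac{71318}{75161}$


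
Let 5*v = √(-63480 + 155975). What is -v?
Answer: -√92495/5 ≈ -60.826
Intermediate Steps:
v = √92495/5 (v = √(-63480 + 155975)/5 = √92495/5 ≈ 60.826)
-v = -√92495/5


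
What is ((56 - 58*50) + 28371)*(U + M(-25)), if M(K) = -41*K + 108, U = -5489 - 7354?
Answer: -298921170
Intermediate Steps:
U = -12843
M(K) = 108 - 41*K
((56 - 58*50) + 28371)*(U + M(-25)) = ((56 - 58*50) + 28371)*(-12843 + (108 - 41*(-25))) = ((56 - 2900) + 28371)*(-12843 + (108 + 1025)) = (-2844 + 28371)*(-12843 + 1133) = 25527*(-11710) = -298921170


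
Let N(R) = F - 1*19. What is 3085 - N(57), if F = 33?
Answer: 3071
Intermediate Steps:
N(R) = 14 (N(R) = 33 - 1*19 = 33 - 19 = 14)
3085 - N(57) = 3085 - 1*14 = 3085 - 14 = 3071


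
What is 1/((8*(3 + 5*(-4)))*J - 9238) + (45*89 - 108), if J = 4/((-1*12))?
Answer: 107471463/27578 ≈ 3897.0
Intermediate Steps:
J = -1/3 (J = 4/(-12) = 4*(-1/12) = -1/3 ≈ -0.33333)
1/((8*(3 + 5*(-4)))*J - 9238) + (45*89 - 108) = 1/((8*(3 + 5*(-4)))*(-1/3) - 9238) + (45*89 - 108) = 1/((8*(3 - 20))*(-1/3) - 9238) + (4005 - 108) = 1/((8*(-17))*(-1/3) - 9238) + 3897 = 1/(-136*(-1/3) - 9238) + 3897 = 1/(136/3 - 9238) + 3897 = 1/(-27578/3) + 3897 = -3/27578 + 3897 = 107471463/27578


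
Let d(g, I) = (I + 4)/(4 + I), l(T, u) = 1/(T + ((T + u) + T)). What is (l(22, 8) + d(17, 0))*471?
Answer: 35325/74 ≈ 477.36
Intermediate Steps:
l(T, u) = 1/(u + 3*T) (l(T, u) = 1/(T + (u + 2*T)) = 1/(u + 3*T))
d(g, I) = 1 (d(g, I) = (4 + I)/(4 + I) = 1)
(l(22, 8) + d(17, 0))*471 = (1/(8 + 3*22) + 1)*471 = (1/(8 + 66) + 1)*471 = (1/74 + 1)*471 = (75/74)*471 = 35325/74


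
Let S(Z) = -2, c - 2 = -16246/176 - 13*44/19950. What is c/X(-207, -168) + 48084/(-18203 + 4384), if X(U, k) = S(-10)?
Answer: 1011381966367/24260636400 ≈ 41.688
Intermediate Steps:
c = -79296493/877800 (c = 2 + (-16246/176 - 13*44/19950) = 2 + (-16246*1/176 - 572*1/19950) = 2 + (-8123/88 - 286/9975) = 2 - 81052093/877800 = -79296493/877800 ≈ -90.335)
X(U, k) = -2
c/X(-207, -168) + 48084/(-18203 + 4384) = -79296493/877800/(-2) + 48084/(-18203 + 4384) = -79296493/877800*(-1/2) + 48084/(-13819) = 79296493/1755600 + 48084*(-1/13819) = 79296493/1755600 - 48084/13819 = 1011381966367/24260636400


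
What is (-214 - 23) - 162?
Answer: -399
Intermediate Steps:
(-214 - 23) - 162 = -237 - 162 = -399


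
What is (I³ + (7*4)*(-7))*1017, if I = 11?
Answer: 1154295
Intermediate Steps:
(I³ + (7*4)*(-7))*1017 = (11³ + (7*4)*(-7))*1017 = (1331 + 28*(-7))*1017 = (1331 - 196)*1017 = 1135*1017 = 1154295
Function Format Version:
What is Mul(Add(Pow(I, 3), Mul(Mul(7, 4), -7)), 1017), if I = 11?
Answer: 1154295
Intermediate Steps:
Mul(Add(Pow(I, 3), Mul(Mul(7, 4), -7)), 1017) = Mul(Add(Pow(11, 3), Mul(Mul(7, 4), -7)), 1017) = Mul(Add(1331, Mul(28, -7)), 1017) = Mul(Add(1331, -196), 1017) = Mul(1135, 1017) = 1154295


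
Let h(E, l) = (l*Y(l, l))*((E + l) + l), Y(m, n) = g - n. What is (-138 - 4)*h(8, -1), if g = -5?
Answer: -3408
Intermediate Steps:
Y(m, n) = -5 - n
h(E, l) = l*(-5 - l)*(E + 2*l) (h(E, l) = (l*(-5 - l))*((E + l) + l) = (l*(-5 - l))*(E + 2*l) = l*(-5 - l)*(E + 2*l))
(-138 - 4)*h(8, -1) = (-138 - 4)*(-1*(-1)*(5 - 1)*(8 + 2*(-1))) = -(-142)*(-1)*4*(8 - 2) = -(-142)*(-1)*4*6 = -142*24 = -3408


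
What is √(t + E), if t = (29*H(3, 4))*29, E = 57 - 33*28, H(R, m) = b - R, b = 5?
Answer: √815 ≈ 28.548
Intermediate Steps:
H(R, m) = 5 - R
E = -867 (E = 57 - 924 = -867)
t = 1682 (t = (29*(5 - 1*3))*29 = (29*(5 - 3))*29 = (29*2)*29 = 58*29 = 1682)
√(t + E) = √(1682 - 867) = √815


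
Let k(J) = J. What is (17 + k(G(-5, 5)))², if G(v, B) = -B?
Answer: 144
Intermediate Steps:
(17 + k(G(-5, 5)))² = (17 - 1*5)² = (17 - 5)² = 12² = 144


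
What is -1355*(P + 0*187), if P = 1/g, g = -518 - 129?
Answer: 1355/647 ≈ 2.0943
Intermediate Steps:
g = -647
P = -1/647 (P = 1/(-647) = -1/647 ≈ -0.0015456)
-1355*(P + 0*187) = -1355*(-1/647 + 0*187) = -1355*(-1/647 + 0) = -1355*(-1/647) = 1355/647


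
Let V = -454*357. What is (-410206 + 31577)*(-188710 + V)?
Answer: 132818509652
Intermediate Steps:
V = -162078
(-410206 + 31577)*(-188710 + V) = (-410206 + 31577)*(-188710 - 162078) = -378629*(-350788) = 132818509652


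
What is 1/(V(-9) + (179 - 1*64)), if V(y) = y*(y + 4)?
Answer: 1/160 ≈ 0.0062500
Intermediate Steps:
V(y) = y*(4 + y)
1/(V(-9) + (179 - 1*64)) = 1/(-9*(4 - 9) + (179 - 1*64)) = 1/(-9*(-5) + (179 - 64)) = 1/(45 + 115) = 1/160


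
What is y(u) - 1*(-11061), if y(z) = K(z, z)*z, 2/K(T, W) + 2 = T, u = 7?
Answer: 55319/5 ≈ 11064.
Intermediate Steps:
K(T, W) = 2/(-2 + T)
y(z) = 2*z/(-2 + z) (y(z) = (2/(-2 + z))*z = 2*z/(-2 + z))
y(u) - 1*(-11061) = 2*7/(-2 + 7) - 1*(-11061) = 2*7/5 + 11061 = 2*7*(1/5) + 11061 = 14/5 + 11061 = 55319/5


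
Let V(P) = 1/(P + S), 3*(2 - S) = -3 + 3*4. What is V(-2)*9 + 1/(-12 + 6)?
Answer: -19/6 ≈ -3.1667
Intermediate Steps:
S = -1 (S = 2 - (-3 + 3*4)/3 = 2 - (-3 + 12)/3 = 2 - 1/3*9 = 2 - 3 = -1)
V(P) = 1/(-1 + P) (V(P) = 1/(P - 1) = 1/(-1 + P))
V(-2)*9 + 1/(-12 + 6) = 9/(-1 - 2) + 1/(-12 + 6) = 9/(-3) + 1/(-6) = -1/3*9 - 1/6 = -3 - 1/6 = -19/6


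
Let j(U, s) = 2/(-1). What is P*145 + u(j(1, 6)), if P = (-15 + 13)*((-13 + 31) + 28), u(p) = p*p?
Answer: -13336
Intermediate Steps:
j(U, s) = -2 (j(U, s) = 2*(-1) = -2)
u(p) = p²
P = -92 (P = -2*(18 + 28) = -2*46 = -92)
P*145 + u(j(1, 6)) = -92*145 + (-2)² = -13340 + 4 = -13336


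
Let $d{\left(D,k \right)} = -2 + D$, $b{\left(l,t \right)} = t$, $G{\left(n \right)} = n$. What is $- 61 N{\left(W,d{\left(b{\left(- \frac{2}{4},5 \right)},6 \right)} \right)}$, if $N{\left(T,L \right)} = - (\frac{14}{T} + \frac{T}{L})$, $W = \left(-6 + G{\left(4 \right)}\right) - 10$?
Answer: $- \frac{1891}{6} \approx -315.17$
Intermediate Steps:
$W = -12$ ($W = \left(-6 + 4\right) - 10 = -2 - 10 = -12$)
$N{\left(T,L \right)} = - \frac{14}{T} - \frac{T}{L}$
$- 61 N{\left(W,d{\left(b{\left(- \frac{2}{4},5 \right)},6 \right)} \right)} = - 61 \left(- \frac{14}{-12} - - \frac{12}{-2 + 5}\right) = - 61 \left(\left(-14\right) \left(- \frac{1}{12}\right) - - \frac{12}{3}\right) = - 61 \left(\frac{7}{6} - \left(-12\right) \frac{1}{3}\right) = - 61 \left(\frac{7}{6} + 4\right) = \left(-61\right) \frac{31}{6} = - \frac{1891}{6}$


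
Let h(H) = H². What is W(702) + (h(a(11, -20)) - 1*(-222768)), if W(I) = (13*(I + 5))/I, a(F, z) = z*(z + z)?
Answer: 46590179/54 ≈ 8.6278e+5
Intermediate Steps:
a(F, z) = 2*z² (a(F, z) = z*(2*z) = 2*z²)
W(I) = (65 + 13*I)/I (W(I) = (13*(5 + I))/I = (65 + 13*I)/I)
W(702) + (h(a(11, -20)) - 1*(-222768)) = (13 + 65/702) + ((2*(-20)²)² - 1*(-222768)) = (13 + 65*(1/702)) + ((2*400)² + 222768) = (13 + 5/54) + (800² + 222768) = 707/54 + (640000 + 222768) = 707/54 + 862768 = 46590179/54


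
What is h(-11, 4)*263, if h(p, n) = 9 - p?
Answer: 5260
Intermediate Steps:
h(-11, 4)*263 = (9 - 1*(-11))*263 = (9 + 11)*263 = 20*263 = 5260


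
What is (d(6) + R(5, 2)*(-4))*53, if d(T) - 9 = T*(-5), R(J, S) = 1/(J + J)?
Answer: -5671/5 ≈ -1134.2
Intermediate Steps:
R(J, S) = 1/(2*J)
d(T) = 9 - 5*T (d(T) = 9 + T*(-5) = 9 - 5*T)
(d(6) + R(5, 2)*(-4))*53 = ((9 - 5*6) + ((1/2)/5)*(-4))*53 = ((9 - 30) + ((1/2)*(1/5))*(-4))*53 = (-21 + (1/10)*(-4))*53 = (-21 - 2/5)*53 = -107/5*53 = -5671/5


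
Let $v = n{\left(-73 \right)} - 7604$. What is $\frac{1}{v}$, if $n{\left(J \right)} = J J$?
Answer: $- \frac{1}{2275} \approx -0.00043956$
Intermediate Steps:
$n{\left(J \right)} = J^{2}$
$v = -2275$ ($v = \left(-73\right)^{2} - 7604 = 5329 - 7604 = -2275$)
$\frac{1}{v} = \frac{1}{-2275} = - \frac{1}{2275}$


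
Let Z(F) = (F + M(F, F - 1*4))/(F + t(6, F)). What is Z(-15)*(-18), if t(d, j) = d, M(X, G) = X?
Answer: -60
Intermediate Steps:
Z(F) = 2*F/(6 + F) (Z(F) = (F + F)/(F + 6) = (2*F)/(6 + F) = 2*F/(6 + F))
Z(-15)*(-18) = (2*(-15)/(6 - 15))*(-18) = (2*(-15)/(-9))*(-18) = (2*(-15)*(-1/9))*(-18) = (10/3)*(-18) = -60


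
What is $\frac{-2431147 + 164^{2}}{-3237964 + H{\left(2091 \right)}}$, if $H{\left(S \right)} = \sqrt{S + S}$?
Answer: $\frac{3892439092482}{5242205430557} + \frac{2404251 \sqrt{4182}}{10484410861114} \approx 0.74253$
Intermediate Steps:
$H{\left(S \right)} = \sqrt{2} \sqrt{S}$ ($H{\left(S \right)} = \sqrt{2 S} = \sqrt{2} \sqrt{S}$)
$\frac{-2431147 + 164^{2}}{-3237964 + H{\left(2091 \right)}} = \frac{-2431147 + 164^{2}}{-3237964 + \sqrt{2} \sqrt{2091}} = \frac{-2431147 + 26896}{-3237964 + \sqrt{4182}} = - \frac{2404251}{-3237964 + \sqrt{4182}}$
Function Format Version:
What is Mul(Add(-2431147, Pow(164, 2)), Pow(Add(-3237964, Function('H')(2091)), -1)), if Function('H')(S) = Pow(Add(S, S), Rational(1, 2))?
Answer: Add(Rational(3892439092482, 5242205430557), Mul(Rational(2404251, 10484410861114), Pow(4182, Rational(1, 2)))) ≈ 0.74253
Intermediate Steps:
Function('H')(S) = Mul(Pow(2, Rational(1, 2)), Pow(S, Rational(1, 2))) (Function('H')(S) = Pow(Mul(2, S), Rational(1, 2)) = Mul(Pow(2, Rational(1, 2)), Pow(S, Rational(1, 2))))
Mul(Add(-2431147, Pow(164, 2)), Pow(Add(-3237964, Function('H')(2091)), -1)) = Mul(Add(-2431147, Pow(164, 2)), Pow(Add(-3237964, Mul(Pow(2, Rational(1, 2)), Pow(2091, Rational(1, 2)))), -1)) = Mul(Add(-2431147, 26896), Pow(Add(-3237964, Pow(4182, Rational(1, 2))), -1)) = Mul(-2404251, Pow(Add(-3237964, Pow(4182, Rational(1, 2))), -1))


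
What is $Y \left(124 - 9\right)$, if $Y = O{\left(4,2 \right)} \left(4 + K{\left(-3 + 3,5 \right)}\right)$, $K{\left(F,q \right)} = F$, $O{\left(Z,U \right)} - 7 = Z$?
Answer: $5060$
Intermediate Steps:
$O{\left(Z,U \right)} = 7 + Z$
$Y = 44$ ($Y = \left(7 + 4\right) \left(4 + \left(-3 + 3\right)\right) = 11 \left(4 + 0\right) = 11 \cdot 4 = 44$)
$Y \left(124 - 9\right) = 44 \left(124 - 9\right) = 44 \cdot 115 = 5060$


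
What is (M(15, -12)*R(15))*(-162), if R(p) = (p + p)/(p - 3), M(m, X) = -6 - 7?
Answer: 5265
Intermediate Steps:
M(m, X) = -13
R(p) = 2*p/(-3 + p) (R(p) = (2*p)/(-3 + p) = 2*p/(-3 + p))
(M(15, -12)*R(15))*(-162) = -26*15/(-3 + 15)*(-162) = -26*15/12*(-162) = -13*5/2*(-162) = -65/2*(-162) = 5265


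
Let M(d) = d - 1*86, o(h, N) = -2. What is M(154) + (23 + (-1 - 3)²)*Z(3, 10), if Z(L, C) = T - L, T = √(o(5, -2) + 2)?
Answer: -49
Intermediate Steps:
M(d) = -86 + d (M(d) = d - 86 = -86 + d)
T = 0 (T = √(-2 + 2) = √0 = 0)
Z(L, C) = -L (Z(L, C) = 0 - L = -L)
M(154) + (23 + (-1 - 3)²)*Z(3, 10) = (-86 + 154) + (23 + (-1 - 3)²)*(-1*3) = 68 + (23 + (-4)²)*(-3) = 68 + (23 + 16)*(-3) = 68 + 39*(-3) = 68 - 117 = -49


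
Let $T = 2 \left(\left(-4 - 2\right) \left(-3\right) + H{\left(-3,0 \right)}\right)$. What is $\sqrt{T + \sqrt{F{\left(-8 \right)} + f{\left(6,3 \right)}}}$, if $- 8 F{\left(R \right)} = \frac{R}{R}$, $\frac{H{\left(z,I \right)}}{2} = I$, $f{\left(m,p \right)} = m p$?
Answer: $\frac{\sqrt{144 + \sqrt{286}}}{2} \approx 6.3425$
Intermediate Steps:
$H{\left(z,I \right)} = 2 I$
$F{\left(R \right)} = - \frac{1}{8}$ ($F{\left(R \right)} = - \frac{R \frac{1}{R}}{8} = \left(- \frac{1}{8}\right) 1 = - \frac{1}{8}$)
$T = 36$ ($T = 2 \left(\left(-4 - 2\right) \left(-3\right) + 2 \cdot 0\right) = 2 \left(\left(-6\right) \left(-3\right) + 0\right) = 2 \left(18 + 0\right) = 2 \cdot 18 = 36$)
$\sqrt{T + \sqrt{F{\left(-8 \right)} + f{\left(6,3 \right)}}} = \sqrt{36 + \sqrt{- \frac{1}{8} + 6 \cdot 3}} = \sqrt{36 + \sqrt{- \frac{1}{8} + 18}} = \sqrt{36 + \sqrt{\frac{143}{8}}} = \sqrt{36 + \frac{\sqrt{286}}{4}}$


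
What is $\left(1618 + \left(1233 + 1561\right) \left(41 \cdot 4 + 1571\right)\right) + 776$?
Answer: $4849984$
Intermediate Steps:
$\left(1618 + \left(1233 + 1561\right) \left(41 \cdot 4 + 1571\right)\right) + 776 = \left(1618 + 2794 \left(164 + 1571\right)\right) + 776 = \left(1618 + 2794 \cdot 1735\right) + 776 = \left(1618 + 4847590\right) + 776 = 4849208 + 776 = 4849984$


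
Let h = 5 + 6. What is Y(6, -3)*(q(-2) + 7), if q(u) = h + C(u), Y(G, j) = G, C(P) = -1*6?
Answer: 72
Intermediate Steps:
C(P) = -6
h = 11
q(u) = 5 (q(u) = 11 - 6 = 5)
Y(6, -3)*(q(-2) + 7) = 6*(5 + 7) = 6*12 = 72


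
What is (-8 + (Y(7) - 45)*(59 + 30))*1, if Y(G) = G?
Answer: -3390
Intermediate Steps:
(-8 + (Y(7) - 45)*(59 + 30))*1 = (-8 + (7 - 45)*(59 + 30))*1 = (-8 - 38*89)*1 = (-8 - 3382)*1 = -3390*1 = -3390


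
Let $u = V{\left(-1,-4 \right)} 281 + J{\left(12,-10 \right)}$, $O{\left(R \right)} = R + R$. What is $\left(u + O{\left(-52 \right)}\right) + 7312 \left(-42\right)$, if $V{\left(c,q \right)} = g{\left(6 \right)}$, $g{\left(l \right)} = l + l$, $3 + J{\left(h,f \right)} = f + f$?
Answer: $-303859$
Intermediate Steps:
$J{\left(h,f \right)} = -3 + 2 f$ ($J{\left(h,f \right)} = -3 + \left(f + f\right) = -3 + 2 f$)
$O{\left(R \right)} = 2 R$
$g{\left(l \right)} = 2 l$
$V{\left(c,q \right)} = 12$ ($V{\left(c,q \right)} = 2 \cdot 6 = 12$)
$u = 3349$ ($u = 12 \cdot 281 + \left(-3 + 2 \left(-10\right)\right) = 3372 - 23 = 3349$)
$\left(u + O{\left(-52 \right)}\right) + 7312 \left(-42\right) = \left(3349 + 2 \left(-52\right)\right) + 7312 \left(-42\right) = \left(3349 - 104\right) - 307104 = 3245 - 307104 = -303859$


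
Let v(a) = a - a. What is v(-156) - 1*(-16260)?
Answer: 16260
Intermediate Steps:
v(a) = 0
v(-156) - 1*(-16260) = 0 - 1*(-16260) = 0 + 16260 = 16260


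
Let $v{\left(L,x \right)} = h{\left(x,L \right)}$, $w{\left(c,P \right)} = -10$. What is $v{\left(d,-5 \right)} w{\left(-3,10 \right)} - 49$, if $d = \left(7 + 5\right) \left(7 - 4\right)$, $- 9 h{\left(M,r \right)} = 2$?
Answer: $- \frac{421}{9} \approx -46.778$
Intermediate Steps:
$h{\left(M,r \right)} = - \frac{2}{9}$ ($h{\left(M,r \right)} = \left(- \frac{1}{9}\right) 2 = - \frac{2}{9}$)
$d = 36$ ($d = 12 \cdot 3 = 36$)
$v{\left(L,x \right)} = - \frac{2}{9}$
$v{\left(d,-5 \right)} w{\left(-3,10 \right)} - 49 = \left(- \frac{2}{9}\right) \left(-10\right) - 49 = \frac{20}{9} - 49 = - \frac{421}{9}$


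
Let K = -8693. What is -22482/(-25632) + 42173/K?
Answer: -49196795/12378832 ≈ -3.9743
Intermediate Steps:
-22482/(-25632) + 42173/K = -22482/(-25632) + 42173/(-8693) = -22482*(-1/25632) + 42173*(-1/8693) = 1249/1424 - 42173/8693 = -49196795/12378832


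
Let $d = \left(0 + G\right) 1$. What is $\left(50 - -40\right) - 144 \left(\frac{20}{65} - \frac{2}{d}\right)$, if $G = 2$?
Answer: $\frac{2466}{13} \approx 189.69$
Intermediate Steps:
$d = 2$ ($d = \left(0 + 2\right) 1 = 2 \cdot 1 = 2$)
$\left(50 - -40\right) - 144 \left(\frac{20}{65} - \frac{2}{d}\right) = \left(50 - -40\right) - 144 \left(\frac{20}{65} - \frac{2}{2}\right) = \left(50 + 40\right) - 144 \left(20 \cdot \frac{1}{65} - 1\right) = 90 - 144 \left(\frac{4}{13} - 1\right) = 90 - - \frac{1296}{13} = 90 + \frac{1296}{13} = \frac{2466}{13}$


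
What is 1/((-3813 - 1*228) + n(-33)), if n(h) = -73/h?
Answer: -33/133280 ≈ -0.00024760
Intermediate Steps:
1/((-3813 - 1*228) + n(-33)) = 1/((-3813 - 1*228) - 73/(-33)) = 1/((-3813 - 228) - 73*(-1/33)) = 1/(-4041 + 73/33) = 1/(-133280/33) = -33/133280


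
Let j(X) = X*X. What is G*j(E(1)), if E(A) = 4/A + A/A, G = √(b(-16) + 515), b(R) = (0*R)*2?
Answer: 25*√515 ≈ 567.34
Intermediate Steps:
b(R) = 0 (b(R) = 0*2 = 0)
G = √515 (G = √(0 + 515) = √515 ≈ 22.694)
E(A) = 1 + 4/A (E(A) = 4/A + 1 = 1 + 4/A)
j(X) = X²
G*j(E(1)) = √515*((4 + 1)/1)² = √515*(1*5)² = √515*5² = √515*25 = 25*√515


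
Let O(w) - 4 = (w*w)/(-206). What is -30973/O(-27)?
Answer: -6380438/95 ≈ -67163.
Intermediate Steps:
O(w) = 4 - w²/206 (O(w) = 4 + (w*w)/(-206) = 4 + w²*(-1/206) = 4 - w²/206)
-30973/O(-27) = -30973/(4 - 1/206*(-27)²) = -30973/(4 - 1/206*729) = -30973/(4 - 729/206) = -30973/95/206 = -30973*206/95 = -6380438/95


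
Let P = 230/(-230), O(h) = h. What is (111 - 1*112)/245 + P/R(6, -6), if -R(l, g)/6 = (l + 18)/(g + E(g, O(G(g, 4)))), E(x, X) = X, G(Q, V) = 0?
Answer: -269/5880 ≈ -0.045748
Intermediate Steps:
P = -1 (P = 230*(-1/230) = -1)
R(l, g) = -6*(18 + l)/g (R(l, g) = -6*(l + 18)/(g + 0) = -6*(18 + l)/g)
(111 - 1*112)/245 + P/R(6, -6) = (111 - 1*112)/245 - 1/(6*(-18 - 1*6)/(-6)) = (111 - 112)*(1/245) - 1/(6*(-⅙)*(-18 - 6)) = -1*1/245 - 1/(6*(-⅙)*(-24)) = -1/245 - 1/24 = -269/5880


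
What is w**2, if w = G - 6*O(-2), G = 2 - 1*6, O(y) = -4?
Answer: 400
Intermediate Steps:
G = -4 (G = 2 - 6 = -4)
w = 20 (w = -4 - 6*(-4) = -4 + 24 = 20)
w**2 = 20**2 = 400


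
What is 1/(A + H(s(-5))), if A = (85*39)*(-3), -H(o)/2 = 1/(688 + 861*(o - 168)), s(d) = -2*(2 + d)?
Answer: -69397/690153164 ≈ -0.00010055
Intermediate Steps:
s(d) = -4 - 2*d
H(o) = -2/(-143960 + 861*o) (H(o) = -2/(688 + 861*(o - 168)) = -2/(688 + 861*(-168 + o)) = -2/(688 + (-144648 + 861*o)) = -2/(-143960 + 861*o))
A = -9945 (A = 3315*(-3) = -9945)
1/(A + H(s(-5))) = 1/(-9945 - 2/(-143960 + 861*(-4 - 2*(-5)))) = 1/(-9945 - 2/(-143960 + 861*(-4 + 10))) = 1/(-9945 - 2/(-143960 + 861*6)) = 1/(-9945 - 2/(-143960 + 5166)) = 1/(-9945 - 2/(-138794)) = 1/(-9945 - 2*(-1/138794)) = 1/(-9945 + 1/69397) = 1/(-690153164/69397) = -69397/690153164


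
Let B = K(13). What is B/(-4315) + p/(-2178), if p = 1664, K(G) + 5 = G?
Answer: -3598792/4699035 ≈ -0.76586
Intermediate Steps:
K(G) = -5 + G
B = 8 (B = -5 + 13 = 8)
B/(-4315) + p/(-2178) = 8/(-4315) + 1664/(-2178) = 8*(-1/4315) + 1664*(-1/2178) = -8/4315 - 832/1089 = -3598792/4699035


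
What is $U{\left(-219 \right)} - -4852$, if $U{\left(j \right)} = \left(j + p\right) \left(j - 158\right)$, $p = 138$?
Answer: $35389$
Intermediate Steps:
$U{\left(j \right)} = \left(-158 + j\right) \left(138 + j\right)$ ($U{\left(j \right)} = \left(j + 138\right) \left(j - 158\right) = \left(138 + j\right) \left(-158 + j\right) = \left(-158 + j\right) \left(138 + j\right)$)
$U{\left(-219 \right)} - -4852 = \left(-21804 + \left(-219\right)^{2} - -4380\right) - -4852 = \left(-21804 + 47961 + 4380\right) + 4852 = 30537 + 4852 = 35389$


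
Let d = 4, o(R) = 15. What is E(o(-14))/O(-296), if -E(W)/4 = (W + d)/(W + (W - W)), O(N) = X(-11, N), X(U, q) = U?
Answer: 76/165 ≈ 0.46061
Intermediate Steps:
O(N) = -11
E(W) = -4*(4 + W)/W (E(W) = -4*(W + 4)/(W + (W - W)) = -4*(4 + W)/(W + 0) = -4*(4 + W)/W)
E(o(-14))/O(-296) = (-4 - 16/15)/(-11) = (-4 - 16*1/15)*(-1/11) = (-4 - 16/15)*(-1/11) = -76/15*(-1/11) = 76/165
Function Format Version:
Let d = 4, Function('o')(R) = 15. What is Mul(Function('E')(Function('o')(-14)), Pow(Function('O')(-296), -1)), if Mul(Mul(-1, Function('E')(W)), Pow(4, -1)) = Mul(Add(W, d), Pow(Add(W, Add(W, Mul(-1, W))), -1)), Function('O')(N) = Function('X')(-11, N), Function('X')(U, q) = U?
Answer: Rational(76, 165) ≈ 0.46061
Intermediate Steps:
Function('O')(N) = -11
Function('E')(W) = Mul(-4, Pow(W, -1), Add(4, W)) (Function('E')(W) = Mul(-4, Mul(Add(W, 4), Pow(Add(W, Add(W, Mul(-1, W))), -1))) = Mul(-4, Mul(Add(4, W), Pow(Add(W, 0), -1))) = Mul(-4, Mul(Add(4, W), Pow(W, -1))) = Mul(-4, Mul(Pow(W, -1), Add(4, W))) = Mul(-4, Pow(W, -1), Add(4, W)))
Mul(Function('E')(Function('o')(-14)), Pow(Function('O')(-296), -1)) = Mul(Add(-4, Mul(-16, Pow(15, -1))), Pow(-11, -1)) = Mul(Add(-4, Mul(-16, Rational(1, 15))), Rational(-1, 11)) = Mul(Add(-4, Rational(-16, 15)), Rational(-1, 11)) = Mul(Rational(-76, 15), Rational(-1, 11)) = Rational(76, 165)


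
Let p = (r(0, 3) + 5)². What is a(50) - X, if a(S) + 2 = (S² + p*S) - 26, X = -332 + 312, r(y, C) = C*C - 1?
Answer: 10942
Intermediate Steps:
r(y, C) = -1 + C² (r(y, C) = C² - 1 = -1 + C²)
X = -20
p = 169 (p = ((-1 + 3²) + 5)² = ((-1 + 9) + 5)² = (8 + 5)² = 13² = 169)
a(S) = -28 + S² + 169*S (a(S) = -2 + ((S² + 169*S) - 26) = -2 + (-26 + S² + 169*S) = -28 + S² + 169*S)
a(50) - X = (-28 + 50² + 169*50) - 1*(-20) = (-28 + 2500 + 8450) + 20 = 10922 + 20 = 10942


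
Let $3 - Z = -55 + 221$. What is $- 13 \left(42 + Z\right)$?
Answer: $1573$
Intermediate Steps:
$Z = -163$ ($Z = 3 - \left(-55 + 221\right) = 3 - 166 = -163$)
$- 13 \left(42 + Z\right) = - 13 \left(42 - 163\right) = \left(-13\right) \left(-121\right) = 1573$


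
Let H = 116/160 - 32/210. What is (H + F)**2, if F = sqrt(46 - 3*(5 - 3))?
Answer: 28455361/705600 + 481*sqrt(10)/210 ≈ 47.571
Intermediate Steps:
H = 481/840 (H = 116*(1/160) - 32*1/210 = 29/40 - 16/105 = 481/840 ≈ 0.57262)
F = 2*sqrt(10) (F = sqrt(46 - 3*2) = sqrt(46 - 6) = sqrt(40) = 2*sqrt(10) ≈ 6.3246)
(H + F)**2 = (481/840 + 2*sqrt(10))**2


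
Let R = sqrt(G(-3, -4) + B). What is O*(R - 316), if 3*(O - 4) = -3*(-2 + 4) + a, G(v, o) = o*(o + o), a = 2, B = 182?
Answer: -2528/3 + 8*sqrt(214)/3 ≈ -803.66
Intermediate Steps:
G(v, o) = 2*o**2 (G(v, o) = o*(2*o) = 2*o**2)
O = 8/3 (O = 4 + (-3*(-2 + 4) + 2)/3 = 4 + (-3*2 + 2)/3 = 4 + (-6 + 2)/3 = 4 + (1/3)*(-4) = 4 - 4/3 = 8/3 ≈ 2.6667)
R = sqrt(214) (R = sqrt(2*(-4)**2 + 182) = sqrt(2*16 + 182) = sqrt(32 + 182) = sqrt(214) ≈ 14.629)
O*(R - 316) = 8*(sqrt(214) - 316)/3 = 8*(-316 + sqrt(214))/3 = -2528/3 + 8*sqrt(214)/3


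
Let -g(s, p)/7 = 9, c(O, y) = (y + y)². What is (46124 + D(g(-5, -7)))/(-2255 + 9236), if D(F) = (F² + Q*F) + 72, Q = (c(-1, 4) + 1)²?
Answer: -216010/6981 ≈ -30.943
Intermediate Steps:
c(O, y) = 4*y² (c(O, y) = (2*y)² = 4*y²)
g(s, p) = -63 (g(s, p) = -7*9 = -63)
Q = 4225 (Q = (4*4² + 1)² = (4*16 + 1)² = (64 + 1)² = 65² = 4225)
D(F) = 72 + F² + 4225*F (D(F) = (F² + 4225*F) + 72 = 72 + F² + 4225*F)
(46124 + D(g(-5, -7)))/(-2255 + 9236) = (46124 + (72 + (-63)² + 4225*(-63)))/(-2255 + 9236) = (46124 + (72 + 3969 - 266175))/6981 = (46124 - 262134)*(1/6981) = -216010*1/6981 = -216010/6981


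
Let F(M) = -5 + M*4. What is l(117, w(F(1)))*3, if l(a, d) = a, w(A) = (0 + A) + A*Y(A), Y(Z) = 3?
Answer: 351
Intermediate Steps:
F(M) = -5 + 4*M
w(A) = 4*A (w(A) = (0 + A) + A*3 = A + 3*A = 4*A)
l(117, w(F(1)))*3 = 117*3 = 351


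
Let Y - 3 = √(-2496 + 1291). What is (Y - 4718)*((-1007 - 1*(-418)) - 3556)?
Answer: 19543675 - 4145*I*√1205 ≈ 1.9544e+7 - 1.4389e+5*I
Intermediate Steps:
Y = 3 + I*√1205 (Y = 3 + √(-2496 + 1291) = 3 + √(-1205) = 3 + I*√1205 ≈ 3.0 + 34.713*I)
(Y - 4718)*((-1007 - 1*(-418)) - 3556) = ((3 + I*√1205) - 4718)*((-1007 - 1*(-418)) - 3556) = (-4715 + I*√1205)*((-1007 + 418) - 3556) = (-4715 + I*√1205)*(-589 - 3556) = (-4715 + I*√1205)*(-4145) = 19543675 - 4145*I*√1205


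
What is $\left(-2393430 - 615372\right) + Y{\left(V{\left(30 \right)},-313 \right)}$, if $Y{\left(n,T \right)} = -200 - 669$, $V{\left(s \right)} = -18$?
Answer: $-3009671$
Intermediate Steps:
$Y{\left(n,T \right)} = -869$
$\left(-2393430 - 615372\right) + Y{\left(V{\left(30 \right)},-313 \right)} = \left(-2393430 - 615372\right) - 869 = -3008802 - 869 = -3009671$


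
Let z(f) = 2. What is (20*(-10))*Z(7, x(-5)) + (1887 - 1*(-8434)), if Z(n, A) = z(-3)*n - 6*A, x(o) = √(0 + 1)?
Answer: 8721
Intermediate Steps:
x(o) = 1 (x(o) = √1 = 1)
Z(n, A) = -6*A + 2*n (Z(n, A) = 2*n - 6*A = -6*A + 2*n)
(20*(-10))*Z(7, x(-5)) + (1887 - 1*(-8434)) = (20*(-10))*(-6*1 + 2*7) + (1887 - 1*(-8434)) = -200*(-6 + 14) + (1887 + 8434) = -200*8 + 10321 = -1600 + 10321 = 8721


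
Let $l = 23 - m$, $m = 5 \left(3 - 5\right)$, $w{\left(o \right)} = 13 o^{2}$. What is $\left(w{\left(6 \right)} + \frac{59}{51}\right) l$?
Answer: $\frac{263197}{17} \approx 15482.0$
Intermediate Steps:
$m = -10$ ($m = 5 \left(-2\right) = -10$)
$l = 33$ ($l = 23 - -10 = 23 + 10 = 33$)
$\left(w{\left(6 \right)} + \frac{59}{51}\right) l = \left(13 \cdot 6^{2} + \frac{59}{51}\right) 33 = \left(13 \cdot 36 + 59 \cdot \frac{1}{51}\right) 33 = \left(468 + \frac{59}{51}\right) 33 = \frac{23927}{51} \cdot 33 = \frac{263197}{17}$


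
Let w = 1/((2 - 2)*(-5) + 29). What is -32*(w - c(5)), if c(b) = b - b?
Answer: -32/29 ≈ -1.1034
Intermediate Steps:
w = 1/29 (w = 1/(0*(-5) + 29) = 1/(0 + 29) = 1/29 ≈ 0.034483)
c(b) = 0
-32*(w - c(5)) = -32*(1/29 - 1*0) = -32*(1/29 + 0) = -32*1/29 = -32/29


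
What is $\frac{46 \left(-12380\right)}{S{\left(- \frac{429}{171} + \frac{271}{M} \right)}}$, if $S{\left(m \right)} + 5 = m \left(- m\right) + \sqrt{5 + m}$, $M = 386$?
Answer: $\frac{1102874196710980596316320}{15256334624063506369} + \frac{6065476960267275840 \sqrt{1545838518}}{15256334624063506369} \approx 87921.0$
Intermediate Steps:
$S{\left(m \right)} = -5 + \sqrt{5 + m} - m^{2}$ ($S{\left(m \right)} = -5 + \left(m \left(- m\right) + \sqrt{5 + m}\right) = -5 - \left(m^{2} - \sqrt{5 + m}\right) = -5 + \sqrt{5 + m} - m^{2}$)
$\frac{46 \left(-12380\right)}{S{\left(- \frac{429}{171} + \frac{271}{M} \right)}} = \frac{46 \left(-12380\right)}{-5 + \sqrt{5 + \left(- \frac{429}{171} + \frac{271}{386}\right)} - \left(- \frac{429}{171} + \frac{271}{386}\right)^{2}} = - \frac{569480}{-5 + \sqrt{5 + \left(\left(-429\right) \frac{1}{171} + 271 \cdot \frac{1}{386}\right)} - \left(\left(-429\right) \frac{1}{171} + 271 \cdot \frac{1}{386}\right)^{2}} = - \frac{569480}{-5 + \sqrt{5 + \left(- \frac{143}{57} + \frac{271}{386}\right)} - \left(- \frac{143}{57} + \frac{271}{386}\right)^{2}} = - \frac{569480}{-5 + \sqrt{5 - \frac{39751}{22002}} - \left(- \frac{39751}{22002}\right)^{2}} = - \frac{569480}{-5 + \sqrt{\frac{70259}{22002}} - \frac{1580142001}{484088004}} = - \frac{569480}{-5 + \frac{\sqrt{1545838518}}{22002} - \frac{1580142001}{484088004}} = - \frac{569480}{- \frac{4000582021}{484088004} + \frac{\sqrt{1545838518}}{22002}}$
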